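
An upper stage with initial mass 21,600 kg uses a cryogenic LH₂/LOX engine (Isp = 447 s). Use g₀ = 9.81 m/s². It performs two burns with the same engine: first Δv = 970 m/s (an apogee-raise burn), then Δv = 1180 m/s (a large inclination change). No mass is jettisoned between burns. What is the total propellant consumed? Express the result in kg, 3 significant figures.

v_e = Isp · g₀ = 447 × 9.81 = 4385.1 m/s.
After the first burn: m = 21600 × exp(−970/4385.1) = 21600 × 0.80155 = 17,313.5 kg.
After the second burn: m = 17,313.5 × exp(−1180/4385.1) = 17,313.5 × 0.76407 = 13,228.7 kg.
Total propellant = m₀ − m_final = 21600 − 13,228.7 = 8,371.3 kg.

total propellant consumed ≈ 8370 kg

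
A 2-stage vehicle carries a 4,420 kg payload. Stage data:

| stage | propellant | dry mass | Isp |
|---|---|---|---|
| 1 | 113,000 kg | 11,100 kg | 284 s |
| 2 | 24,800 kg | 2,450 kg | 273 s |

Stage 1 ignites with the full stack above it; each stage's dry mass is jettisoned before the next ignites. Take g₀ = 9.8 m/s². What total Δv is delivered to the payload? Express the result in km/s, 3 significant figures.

Δv ≈ 7.69 km/s

Ignition mass of stage 1 = 113,000+11,100 + 24,800+2,450 + 4,420 = 155,770 kg.
Stage 1: m₀ = 155,770 kg, m_f = 155,770 − 113,000 = 42,770 kg; Δv = 284×9.8×ln(3.642) = 2783.2×1.2925 ≈ 3597 m/s.
Stage 2: m₀ = 31,670 kg, m_f = 31,670 − 24,800 = 6,870 kg; Δv = 273×9.8×ln(4.61) = 2675.4×1.5282 ≈ 4089 m/s.
Total Δv = 3597 + 4089 = 7686 m/s.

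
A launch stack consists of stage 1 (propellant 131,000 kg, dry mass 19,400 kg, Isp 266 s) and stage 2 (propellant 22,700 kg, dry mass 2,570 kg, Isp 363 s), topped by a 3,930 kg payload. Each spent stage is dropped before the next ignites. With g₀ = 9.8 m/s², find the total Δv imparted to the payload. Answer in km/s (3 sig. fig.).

Δv ≈ 8.75 km/s

Ignition mass of stage 1 = 131,000+19,400 + 22,700+2,570 + 3,930 = 179,600 kg.
Stage 1: m₀ = 179,600 kg, m_f = 179,600 − 131,000 = 48,600 kg; Δv = 266×9.8×ln(3.695) = 2606.8×1.3071 ≈ 3407 m/s.
Stage 2: m₀ = 29,200 kg, m_f = 29,200 − 22,700 = 6,500 kg; Δv = 363×9.8×ln(4.492) = 3557.4×1.5024 ≈ 5345 m/s.
Total Δv = 3407 + 5345 = 8752 m/s.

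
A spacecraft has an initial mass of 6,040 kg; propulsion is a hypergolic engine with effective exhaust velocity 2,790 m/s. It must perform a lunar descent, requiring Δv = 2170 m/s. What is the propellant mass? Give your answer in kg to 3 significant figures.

Rocket equation: m₀/m_f = exp(Δv / v_e) = exp(2170 / 2790.0) = exp(0.7778) = 2.1766.
m_f = 6,040 / 2.1766 = 2,774.97 kg, so propellant = m₀ − m_f = 6,040 − 2,774.97 = 3,265.03 kg.

propellant mass ≈ 3270 kg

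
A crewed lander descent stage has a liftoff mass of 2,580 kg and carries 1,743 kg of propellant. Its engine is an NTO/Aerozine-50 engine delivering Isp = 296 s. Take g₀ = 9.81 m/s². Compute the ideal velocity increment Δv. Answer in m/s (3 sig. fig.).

v_e = Isp · g₀ = 296 × 9.81 = 2903.8 m/s.
m_f = m₀ − m_prop = 2,580 − 1,743 = 837 kg.
From the ideal rocket equation, Δv = v_e · ln(m₀/m_f) = 2903.8 × ln(3.082) = 2903.8 × 1.1257 ≈ 3268.8 m/s.

Δv ≈ 3270 m/s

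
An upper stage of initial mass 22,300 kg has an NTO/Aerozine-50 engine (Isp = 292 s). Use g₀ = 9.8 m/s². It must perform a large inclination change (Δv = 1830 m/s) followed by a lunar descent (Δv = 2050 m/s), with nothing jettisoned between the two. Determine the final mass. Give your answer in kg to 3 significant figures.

final mass ≈ 5750 kg

v_e = Isp · g₀ = 292 × 9.8 = 2861.6 m/s.
After the first burn: m = 22300 × exp(−1830/2861.6) = 22300 × 0.52755 = 11,764.4 kg.
After the second burn: m = 11,764.4 × exp(−2050/2861.6) = 11,764.4 × 0.48852 = 5,747.14 kg.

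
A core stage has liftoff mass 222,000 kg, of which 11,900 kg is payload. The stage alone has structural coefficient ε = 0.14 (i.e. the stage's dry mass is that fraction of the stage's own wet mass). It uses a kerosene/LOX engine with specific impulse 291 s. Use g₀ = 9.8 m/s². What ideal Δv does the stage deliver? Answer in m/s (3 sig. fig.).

Stage wet mass = m₀ − payload = 222,000 − 11,900 = 210,100 kg.
Stage dry mass = ε × stage wet mass = 0.14 × 210,100 = 29,414 kg.
Burnout mass m_f = stage dry + payload = 29,414 + 11,900 = 41,314 kg.
v_e = Isp · g₀ = 291 × 9.8 = 2851.8 m/s.
From the ideal rocket equation, Δv = v_e · ln(222,000/41,314) = 2851.8 × ln(5.373) = 2851.8 × 1.6815 ≈ 4795 m/s.

Δv ≈ 4800 m/s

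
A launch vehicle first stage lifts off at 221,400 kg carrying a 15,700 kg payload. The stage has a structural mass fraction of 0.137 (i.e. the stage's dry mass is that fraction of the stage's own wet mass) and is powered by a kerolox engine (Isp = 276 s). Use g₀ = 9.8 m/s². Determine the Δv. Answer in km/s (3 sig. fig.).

Δv ≈ 4.38 km/s

Stage wet mass = m₀ − payload = 221,400 − 15,700 = 205,700 kg.
Stage dry mass = ε × stage wet mass = 0.137 × 205,700 = 28,180.9 kg.
Burnout mass m_f = stage dry + payload = 28,180.9 + 15,700 = 43,880.9 kg.
v_e = Isp · g₀ = 276 × 9.8 = 2704.8 m/s.
By the Tsiolkovsky rocket equation, Δv = v_e · ln(221,400/43,880.9) = 2704.8 × ln(5.045) = 2704.8 × 1.6185 ≈ 4378 m/s.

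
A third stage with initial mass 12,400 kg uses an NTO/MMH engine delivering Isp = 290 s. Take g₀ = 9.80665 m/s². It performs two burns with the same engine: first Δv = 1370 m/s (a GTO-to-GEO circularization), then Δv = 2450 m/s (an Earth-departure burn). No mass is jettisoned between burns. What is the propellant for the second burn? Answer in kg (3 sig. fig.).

propellant for the second burn ≈ 4420 kg

v_e = Isp · g₀ = 290 × 9.80665 = 2843.9 m/s.
After the first burn: m = 12400 × exp(−1370/2843.9) = 12400 × 0.61772 = 7,659.73 kg.
After the second burn: m = 7,659.73 × exp(−2450/2843.9) = 7,659.73 × 0.42253 = 3,236.47 kg.
Second-burn propellant = 7,659.73 − 3,236.47 = 4,423.26 kg.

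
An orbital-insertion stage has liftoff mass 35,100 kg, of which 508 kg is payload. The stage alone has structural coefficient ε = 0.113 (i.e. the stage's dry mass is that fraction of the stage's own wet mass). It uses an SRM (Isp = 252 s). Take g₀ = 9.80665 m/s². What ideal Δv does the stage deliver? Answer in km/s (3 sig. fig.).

Stage wet mass = m₀ − payload = 35,100 − 508 = 34,592 kg.
Stage dry mass = ε × stage wet mass = 0.113 × 34,592 = 3,908.9 kg.
Burnout mass m_f = stage dry + payload = 3,908.9 + 508 = 4,416.9 kg.
v_e = Isp · g₀ = 252 × 9.80665 = 2471.3 m/s.
Using Δv = v_e ln(m₀/m_f): Δv = v_e · ln(35,100/4,416.9) = 2471.3 × ln(7.947) = 2471.3 × 2.0728 ≈ 5122 m/s.

Δv ≈ 5.12 km/s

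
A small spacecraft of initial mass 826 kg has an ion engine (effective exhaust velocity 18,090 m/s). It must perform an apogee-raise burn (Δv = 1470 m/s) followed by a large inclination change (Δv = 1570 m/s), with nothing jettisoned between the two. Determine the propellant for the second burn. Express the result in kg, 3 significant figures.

propellant for the second burn ≈ 63.3 kg

After the first burn: m = 826 × exp(−1470/18090.0) = 826 × 0.92195 = 761.531 kg.
After the second burn: m = 761.531 × exp(−1570/18090.0) = 761.531 × 0.91687 = 698.225 kg.
Second-burn propellant = 761.531 − 698.225 = 63.306 kg.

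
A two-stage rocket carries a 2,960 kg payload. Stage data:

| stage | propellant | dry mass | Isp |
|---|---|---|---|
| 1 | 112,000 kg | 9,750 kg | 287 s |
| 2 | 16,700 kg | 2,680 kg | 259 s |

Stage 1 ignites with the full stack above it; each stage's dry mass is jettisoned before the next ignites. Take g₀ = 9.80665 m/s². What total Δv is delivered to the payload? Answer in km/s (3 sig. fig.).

Δv ≈ 7.72 km/s

Ignition mass of stage 1 = 112,000+9,750 + 16,700+2,680 + 2,960 = 144,090 kg.
Stage 1: m₀ = 144,090 kg, m_f = 144,090 − 112,000 = 32,090 kg; Δv = 287×9.80665×ln(4.49) = 2814.5×1.5019 ≈ 4227 m/s.
Stage 2: m₀ = 22,340 kg, m_f = 22,340 − 16,700 = 5,640 kg; Δv = 259×9.80665×ln(3.961) = 2539.9×1.3765 ≈ 3496 m/s.
Total Δv = 4227 + 3496 = 7723 m/s.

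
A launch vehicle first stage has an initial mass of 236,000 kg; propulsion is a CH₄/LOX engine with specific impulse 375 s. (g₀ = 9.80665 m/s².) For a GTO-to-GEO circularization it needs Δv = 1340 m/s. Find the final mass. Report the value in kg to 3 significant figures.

v_e = Isp · g₀ = 375 × 9.80665 = 3677.5 m/s.
Using Δv = v_e ln(m₀/m_f): m₀/m_f = exp(Δv / v_e) = exp(1340 / 3677.5) = exp(0.3644) = 1.4396.
m_f = m₀ / 1.4396 = 236,000 / 1.4396 = 163,934 kg.

final mass ≈ 164000 kg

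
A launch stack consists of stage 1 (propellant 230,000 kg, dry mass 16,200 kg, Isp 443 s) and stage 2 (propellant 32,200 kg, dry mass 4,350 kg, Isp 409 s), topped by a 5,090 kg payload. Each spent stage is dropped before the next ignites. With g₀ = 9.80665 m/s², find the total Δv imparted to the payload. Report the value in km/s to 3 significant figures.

Ignition mass of stage 1 = 230,000+16,200 + 32,200+4,350 + 5,090 = 287,840 kg.
Stage 1: m₀ = 287,840 kg, m_f = 287,840 − 230,000 = 57,840 kg; Δv = 443×9.80665×ln(4.976) = 4344.3×1.6047 ≈ 6971 m/s.
Stage 2: m₀ = 41,640 kg, m_f = 41,640 − 32,200 = 9,440 kg; Δv = 409×9.80665×ln(4.411) = 4010.9×1.4841 ≈ 5953 m/s.
Total Δv = 6971 + 5953 = 12924 m/s.

Δv ≈ 12.9 km/s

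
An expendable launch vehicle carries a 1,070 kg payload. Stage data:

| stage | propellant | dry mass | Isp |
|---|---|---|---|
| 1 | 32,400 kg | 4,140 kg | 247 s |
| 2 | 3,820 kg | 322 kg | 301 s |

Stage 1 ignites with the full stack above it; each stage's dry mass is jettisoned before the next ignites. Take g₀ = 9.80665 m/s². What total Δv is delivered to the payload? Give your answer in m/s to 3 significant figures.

Ignition mass of stage 1 = 32,400+4,140 + 3,820+322 + 1,070 = 41,752 kg.
Stage 1: m₀ = 41,752 kg, m_f = 41,752 − 32,400 = 9,352 kg; Δv = 247×9.80665×ln(4.464) = 2422.2×1.4962 ≈ 3624 m/s.
Stage 2: m₀ = 5,212 kg, m_f = 5,212 − 3,820 = 1,392 kg; Δv = 301×9.80665×ln(3.744) = 2951.8×1.3202 ≈ 3897 m/s.
Total Δv = 3624 + 3897 = 7521 m/s.

Δv ≈ 7520 m/s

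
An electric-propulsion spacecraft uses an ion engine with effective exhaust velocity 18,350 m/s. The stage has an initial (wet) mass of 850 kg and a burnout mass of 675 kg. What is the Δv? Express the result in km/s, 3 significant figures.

From the ideal rocket equation, Δv = v_e · ln(m₀/m_f) = 18350.0 × ln(1.259) = 18350.0 × 0.2305 ≈ 4230.1 m/s.

Δv ≈ 4.23 km/s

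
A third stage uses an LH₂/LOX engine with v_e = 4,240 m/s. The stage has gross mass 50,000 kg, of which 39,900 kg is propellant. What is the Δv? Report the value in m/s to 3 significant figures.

Δv ≈ 6780 m/s

m_f = m₀ − m_prop = 50,000 − 39,900 = 10,100 kg.
Δv = v_e · ln(m₀/m_f) = 4240.0 × ln(4.95) = 4240.0 × 1.5995 ≈ 6781.8 m/s.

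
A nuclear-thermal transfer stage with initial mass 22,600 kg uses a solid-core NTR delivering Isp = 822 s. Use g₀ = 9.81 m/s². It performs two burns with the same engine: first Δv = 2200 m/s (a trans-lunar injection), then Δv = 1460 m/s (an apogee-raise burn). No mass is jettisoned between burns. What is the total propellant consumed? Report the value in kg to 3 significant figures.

v_e = Isp · g₀ = 822 × 9.81 = 8063.8 m/s.
After the first burn: m = 22600 × exp(−2200/8063.8) = 22600 × 0.76123 = 17,203.8 kg.
After the second burn: m = 17,203.8 × exp(−1460/8063.8) = 17,203.8 × 0.83439 = 14,354.7 kg.
Total propellant = m₀ − m_final = 22600 − 14,354.7 = 8,245.3 kg.

total propellant consumed ≈ 8250 kg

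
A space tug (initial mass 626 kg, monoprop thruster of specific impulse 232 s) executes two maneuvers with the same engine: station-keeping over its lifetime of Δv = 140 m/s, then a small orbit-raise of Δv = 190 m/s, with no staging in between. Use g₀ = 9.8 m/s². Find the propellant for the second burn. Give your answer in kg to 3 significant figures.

propellant for the second burn ≈ 47.2 kg

v_e = Isp · g₀ = 232 × 9.8 = 2273.6 m/s.
After the first burn: m = 626 × exp(−140/2273.6) = 626 × 0.94028 = 588.615 kg.
After the second burn: m = 588.615 × exp(−190/2273.6) = 588.615 × 0.91983 = 541.426 kg.
Second-burn propellant = 588.615 − 541.426 = 47.189 kg.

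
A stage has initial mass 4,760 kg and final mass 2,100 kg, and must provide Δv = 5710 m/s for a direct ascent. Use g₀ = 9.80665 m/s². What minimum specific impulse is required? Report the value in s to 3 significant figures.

ln(m₀/m_f) = ln(4760/2100) = ln(2.267) = 0.8183.
Rocket equation: v_e = Δv / ln(m₀/m_f) = 5710 / 0.8183 = 6977.8 m/s.
Isp = v_e / g₀ = 6977.8 / 9.80665 = 711.5 s.

Isp ≈ 712 s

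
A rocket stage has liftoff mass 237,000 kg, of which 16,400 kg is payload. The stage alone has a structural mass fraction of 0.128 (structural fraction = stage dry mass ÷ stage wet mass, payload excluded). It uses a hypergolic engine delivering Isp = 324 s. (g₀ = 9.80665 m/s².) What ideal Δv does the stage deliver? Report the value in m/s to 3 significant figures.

Stage wet mass = m₀ − payload = 237,000 − 16,400 = 220,600 kg.
Stage dry mass = ε × stage wet mass = 0.128 × 220,600 = 28,236.8 kg.
Burnout mass m_f = stage dry + payload = 28,236.8 + 16,400 = 44,636.8 kg.
v_e = Isp · g₀ = 324 × 9.80665 = 3177.4 m/s.
Δv = v_e · ln(237,000/44,636.8) = 3177.4 × ln(5.31) = 3177.4 × 1.6695 ≈ 5305 m/s.

Δv ≈ 5300 m/s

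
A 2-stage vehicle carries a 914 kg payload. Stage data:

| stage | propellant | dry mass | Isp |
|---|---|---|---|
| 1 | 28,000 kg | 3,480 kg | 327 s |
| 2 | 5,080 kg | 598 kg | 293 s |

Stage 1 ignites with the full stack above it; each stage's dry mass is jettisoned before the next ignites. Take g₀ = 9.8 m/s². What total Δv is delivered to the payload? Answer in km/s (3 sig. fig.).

Ignition mass of stage 1 = 28,000+3,480 + 5,080+598 + 914 = 38,072 kg.
Stage 1: m₀ = 38,072 kg, m_f = 38,072 − 28,000 = 10,072 kg; Δv = 327×9.8×ln(3.78) = 3204.6×1.3297 ≈ 4261 m/s.
Stage 2: m₀ = 6,592 kg, m_f = 6,592 − 5,080 = 1,512 kg; Δv = 293×9.8×ln(4.36) = 2871.4×1.4724 ≈ 4228 m/s.
Total Δv = 4261 + 4228 = 8489 m/s.

Δv ≈ 8.49 km/s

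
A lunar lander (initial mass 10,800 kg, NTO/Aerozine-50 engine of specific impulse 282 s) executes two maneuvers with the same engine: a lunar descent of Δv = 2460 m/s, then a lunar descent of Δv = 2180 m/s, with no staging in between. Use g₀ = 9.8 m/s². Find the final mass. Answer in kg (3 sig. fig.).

v_e = Isp · g₀ = 282 × 9.8 = 2763.6 m/s.
After the first burn: m = 10800 × exp(−2460/2763.6) = 10800 × 0.41060 = 4,434.48 kg.
After the second burn: m = 4,434.48 × exp(−2180/2763.6) = 4,434.48 × 0.45438 = 2,014.94 kg.

final mass ≈ 2010 kg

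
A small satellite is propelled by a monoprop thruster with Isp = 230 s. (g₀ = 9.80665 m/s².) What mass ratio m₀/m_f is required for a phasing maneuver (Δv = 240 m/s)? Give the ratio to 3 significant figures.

mass ratio ≈ 1.11

v_e = Isp · g₀ = 230 × 9.80665 = 2255.5 m/s.
m₀/m_f = exp(Δv / v_e) = exp(240 / 2255.5) = exp(0.1064) = 1.1123.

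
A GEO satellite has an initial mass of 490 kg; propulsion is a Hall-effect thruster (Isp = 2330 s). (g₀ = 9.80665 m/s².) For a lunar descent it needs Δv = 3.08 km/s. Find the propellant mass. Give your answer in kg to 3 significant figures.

v_e = Isp · g₀ = 2330 × 9.80665 = 22849.5 m/s.
By the Tsiolkovsky rocket equation, m₀/m_f = exp(Δv / v_e) = exp(3080 / 22849.5) = exp(0.1348) = 1.1443.
m_f = 490 / 1.1443 = 428.209 kg, so propellant = m₀ − m_f = 490 − 428.209 = 61.791 kg.

propellant mass ≈ 61.8 kg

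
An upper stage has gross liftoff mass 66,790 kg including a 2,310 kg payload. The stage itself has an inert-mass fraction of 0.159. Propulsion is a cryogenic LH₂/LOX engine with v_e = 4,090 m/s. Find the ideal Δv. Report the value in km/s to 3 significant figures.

Stage wet mass = m₀ − payload = 66,790 − 2,310 = 64,480 kg.
Stage dry mass = ε × stage wet mass = 0.159 × 64,480 = 10,252.3 kg.
Burnout mass m_f = stage dry + payload = 10,252.3 + 2,310 = 12,562.3 kg.
Using Δv = v_e ln(m₀/m_f): Δv = v_e · ln(66,790/12,562.3) = 4090.0 × ln(5.317) = 4090.0 × 1.6709 ≈ 6834 m/s.

Δv ≈ 6.83 km/s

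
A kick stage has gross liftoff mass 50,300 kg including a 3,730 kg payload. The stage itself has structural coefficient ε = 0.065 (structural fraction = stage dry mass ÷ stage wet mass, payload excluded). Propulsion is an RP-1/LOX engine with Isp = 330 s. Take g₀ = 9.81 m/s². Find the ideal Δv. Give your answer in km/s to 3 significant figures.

Δv ≈ 6.50 km/s

Stage wet mass = m₀ − payload = 50,300 − 3,730 = 46,570 kg.
Stage dry mass = ε × stage wet mass = 0.065 × 46,570 = 3,027.05 kg.
Burnout mass m_f = stage dry + payload = 3,027.05 + 3,730 = 6,757.05 kg.
v_e = Isp · g₀ = 330 × 9.81 = 3237.3 m/s.
Δv = v_e · ln(50,300/6,757.05) = 3237.3 × ln(7.444) = 3237.3 × 2.0074 ≈ 6499 m/s.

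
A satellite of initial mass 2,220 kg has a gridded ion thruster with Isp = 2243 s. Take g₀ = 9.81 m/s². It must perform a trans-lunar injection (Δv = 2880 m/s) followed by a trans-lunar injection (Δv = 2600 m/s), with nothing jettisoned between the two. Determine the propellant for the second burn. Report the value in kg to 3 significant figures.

propellant for the second burn ≈ 217 kg

v_e = Isp · g₀ = 2243 × 9.81 = 22003.8 m/s.
After the first burn: m = 2220 × exp(−2880/22003.8) = 2220 × 0.87732 = 1,947.65 kg.
After the second burn: m = 1,947.65 × exp(−2600/22003.8) = 1,947.65 × 0.88855 = 1,730.58 kg.
Second-burn propellant = 1,947.65 − 1,730.58 = 217.07 kg.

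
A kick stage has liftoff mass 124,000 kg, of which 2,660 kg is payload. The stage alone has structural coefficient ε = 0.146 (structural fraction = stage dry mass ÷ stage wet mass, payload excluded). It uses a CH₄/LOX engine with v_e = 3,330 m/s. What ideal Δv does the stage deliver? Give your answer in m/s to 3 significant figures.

Stage wet mass = m₀ − payload = 124,000 − 2,660 = 121,340 kg.
Stage dry mass = ε × stage wet mass = 0.146 × 121,340 = 17,715.6 kg.
Burnout mass m_f = stage dry + payload = 17,715.6 + 2,660 = 20,375.6 kg.
Δv = v_e · ln(124,000/20,375.6) = 3330.0 × ln(6.086) = 3330.0 × 1.8059 ≈ 6014 m/s.

Δv ≈ 6010 m/s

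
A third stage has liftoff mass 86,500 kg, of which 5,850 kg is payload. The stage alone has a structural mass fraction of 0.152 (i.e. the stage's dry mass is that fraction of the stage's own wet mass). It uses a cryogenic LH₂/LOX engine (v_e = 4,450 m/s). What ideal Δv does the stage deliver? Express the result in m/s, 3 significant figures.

Δv ≈ 6960 m/s

Stage wet mass = m₀ − payload = 86,500 − 5,850 = 80,650 kg.
Stage dry mass = ε × stage wet mass = 0.152 × 80,650 = 12,258.8 kg.
Burnout mass m_f = stage dry + payload = 12,258.8 + 5,850 = 18,108.8 kg.
Rocket equation: Δv = v_e · ln(86,500/18,108.8) = 4450.0 × ln(4.777) = 4450.0 × 1.5637 ≈ 6959 m/s.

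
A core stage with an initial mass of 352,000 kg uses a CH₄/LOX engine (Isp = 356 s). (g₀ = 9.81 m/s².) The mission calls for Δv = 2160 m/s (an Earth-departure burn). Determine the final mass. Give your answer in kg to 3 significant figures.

v_e = Isp · g₀ = 356 × 9.81 = 3492.4 m/s.
By the Tsiolkovsky rocket equation, m₀/m_f = exp(Δv / v_e) = exp(2160 / 3492.4) = exp(0.6185) = 1.8561.
m_f = m₀ / 1.8561 = 352,000 / 1.8561 = 189,645 kg.

final mass ≈ 190000 kg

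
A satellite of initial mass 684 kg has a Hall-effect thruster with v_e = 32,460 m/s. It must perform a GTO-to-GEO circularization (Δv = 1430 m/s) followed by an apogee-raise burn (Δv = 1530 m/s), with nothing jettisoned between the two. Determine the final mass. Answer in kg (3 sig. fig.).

final mass ≈ 624 kg

After the first burn: m = 684 × exp(−1430/32460.0) = 684 × 0.95690 = 654.52 kg.
After the second burn: m = 654.52 × exp(−1530/32460.0) = 654.52 × 0.95396 = 624.386 kg.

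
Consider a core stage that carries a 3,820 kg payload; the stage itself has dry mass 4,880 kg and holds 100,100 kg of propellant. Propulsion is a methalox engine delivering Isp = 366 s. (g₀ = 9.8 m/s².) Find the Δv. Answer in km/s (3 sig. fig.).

Δv ≈ 9.06 km/s

v_e = Isp · g₀ = 366 × 9.8 = 3586.8 m/s.
m₀ = payload + dry + propellant = 3,820 + 4,880 + 100,100 = 108,800 kg.
m_f = payload + dry = 3,820 + 4,880 = 8,700 kg.
Using Δv = v_e ln(m₀/m_f): Δv = v_e · ln(m₀/m_f) = 3586.8 × ln(12.51) = 3586.8 × 2.5262 ≈ 9060.9 m/s.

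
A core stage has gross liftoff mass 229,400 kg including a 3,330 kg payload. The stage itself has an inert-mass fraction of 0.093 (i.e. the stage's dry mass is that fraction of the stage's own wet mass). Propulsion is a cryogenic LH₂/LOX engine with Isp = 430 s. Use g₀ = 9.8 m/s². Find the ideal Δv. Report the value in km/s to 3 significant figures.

Stage wet mass = m₀ − payload = 229,400 − 3,330 = 226,070 kg.
Stage dry mass = ε × stage wet mass = 0.093 × 226,070 = 21,024.5 kg.
Burnout mass m_f = stage dry + payload = 21,024.5 + 3,330 = 24,354.5 kg.
v_e = Isp · g₀ = 430 × 9.8 = 4214.0 m/s.
From the ideal rocket equation, Δv = v_e · ln(229,400/24,354.5) = 4214.0 × ln(9.419) = 4214.0 × 2.2428 ≈ 9451 m/s.

Δv ≈ 9.45 km/s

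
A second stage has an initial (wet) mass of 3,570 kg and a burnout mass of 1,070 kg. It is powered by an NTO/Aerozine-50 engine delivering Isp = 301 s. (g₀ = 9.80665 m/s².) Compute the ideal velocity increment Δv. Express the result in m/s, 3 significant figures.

Δv ≈ 3560 m/s

v_e = Isp · g₀ = 301 × 9.80665 = 2951.8 m/s.
Δv = v_e · ln(m₀/m_f) = 2951.8 × ln(3.336) = 2951.8 × 1.2049 ≈ 3556.6 m/s.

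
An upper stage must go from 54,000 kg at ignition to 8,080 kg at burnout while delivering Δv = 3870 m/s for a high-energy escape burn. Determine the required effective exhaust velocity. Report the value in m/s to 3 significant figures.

ln(m₀/m_f) = ln(54000/8080) = ln(6.683) = 1.8996.
From the ideal rocket equation, v_e = Δv / ln(m₀/m_f) = 3870 / 1.8996 = 2037.3 m/s.

v_e ≈ 2040 m/s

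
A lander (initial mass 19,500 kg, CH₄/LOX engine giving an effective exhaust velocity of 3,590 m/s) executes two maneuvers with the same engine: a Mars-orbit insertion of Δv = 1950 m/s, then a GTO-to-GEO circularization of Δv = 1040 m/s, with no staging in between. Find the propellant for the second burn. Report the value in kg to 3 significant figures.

After the first burn: m = 19500 × exp(−1950/3590.0) = 19500 × 0.58090 = 11,327.6 kg.
After the second burn: m = 11,327.6 × exp(−1040/3590.0) = 11,327.6 × 0.74849 = 8,478.6 kg.
Second-burn propellant = 11,327.6 − 8,478.6 = 2,849 kg.

propellant for the second burn ≈ 2850 kg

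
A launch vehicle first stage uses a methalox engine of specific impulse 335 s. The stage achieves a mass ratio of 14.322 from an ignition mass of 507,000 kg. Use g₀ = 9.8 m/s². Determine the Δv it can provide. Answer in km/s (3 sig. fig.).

Δv ≈ 8.74 km/s

v_e = Isp · g₀ = 335 × 9.8 = 3283.0 m/s.
Δv = v_e · ln(14.322) = 3283.0 × 2.6618 ≈ 8738.7 m/s.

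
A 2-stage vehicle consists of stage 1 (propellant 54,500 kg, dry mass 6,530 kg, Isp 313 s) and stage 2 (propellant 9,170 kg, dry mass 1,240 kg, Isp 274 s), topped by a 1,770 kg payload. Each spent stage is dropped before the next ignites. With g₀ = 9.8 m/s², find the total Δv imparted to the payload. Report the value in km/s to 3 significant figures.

Δv ≈ 7.94 km/s

Ignition mass of stage 1 = 54,500+6,530 + 9,170+1,240 + 1,770 = 73,210 kg.
Stage 1: m₀ = 73,210 kg, m_f = 73,210 − 54,500 = 18,710 kg; Δv = 313×9.8×ln(3.913) = 3067.4×1.3643 ≈ 4185 m/s.
Stage 2: m₀ = 12,180 kg, m_f = 12,180 − 9,170 = 3,010 kg; Δv = 274×9.8×ln(4.047) = 2685.2×1.3979 ≈ 3754 m/s.
Total Δv = 4185 + 3754 = 7939 m/s.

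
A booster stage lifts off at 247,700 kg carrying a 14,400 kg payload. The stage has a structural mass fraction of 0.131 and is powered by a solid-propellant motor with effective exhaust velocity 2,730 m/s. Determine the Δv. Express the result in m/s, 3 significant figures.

Stage wet mass = m₀ − payload = 247,700 − 14,400 = 233,300 kg.
Stage dry mass = ε × stage wet mass = 0.131 × 233,300 = 30,562.3 kg.
Burnout mass m_f = stage dry + payload = 30,562.3 + 14,400 = 44,962.3 kg.
Δv = v_e · ln(247,700/44,962.3) = 2730.0 × ln(5.509) = 2730.0 × 1.7064 ≈ 4658 m/s.

Δv ≈ 4660 m/s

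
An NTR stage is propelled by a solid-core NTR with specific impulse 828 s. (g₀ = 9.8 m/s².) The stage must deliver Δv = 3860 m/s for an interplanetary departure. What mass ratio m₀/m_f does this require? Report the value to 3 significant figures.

mass ratio ≈ 1.61

v_e = Isp · g₀ = 828 × 9.8 = 8114.4 m/s.
Using Δv = v_e ln(m₀/m_f): m₀/m_f = exp(Δv / v_e) = exp(3860 / 8114.4) = exp(0.4757) = 1.6091.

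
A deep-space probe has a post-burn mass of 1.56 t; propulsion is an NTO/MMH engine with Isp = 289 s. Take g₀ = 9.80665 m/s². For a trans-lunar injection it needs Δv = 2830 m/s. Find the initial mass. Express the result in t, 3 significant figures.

v_e = Isp · g₀ = 289 × 9.80665 = 2834.1 m/s.
Rocket equation: m₀/m_f = exp(Δv / v_e) = exp(2830 / 2834.1) = exp(0.9985) = 2.7143.
m₀ = m_f × 2.7143 = 1.56 × 2.7143 = 4.23431 t.

initial mass ≈ 4.23 t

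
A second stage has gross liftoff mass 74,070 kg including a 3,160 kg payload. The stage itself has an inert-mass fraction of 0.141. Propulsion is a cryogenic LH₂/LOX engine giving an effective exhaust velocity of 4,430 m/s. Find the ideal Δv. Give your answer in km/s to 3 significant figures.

Stage wet mass = m₀ − payload = 74,070 − 3,160 = 70,910 kg.
Stage dry mass = ε × stage wet mass = 0.141 × 70,910 = 9,998.31 kg.
Burnout mass m_f = stage dry + payload = 9,998.31 + 3,160 = 13,158.31 kg.
Using Δv = v_e ln(m₀/m_f): Δv = v_e · ln(74,070/13,158.31) = 4430.0 × ln(5.629) = 4430.0 × 1.7280 ≈ 7655 m/s.

Δv ≈ 7.65 km/s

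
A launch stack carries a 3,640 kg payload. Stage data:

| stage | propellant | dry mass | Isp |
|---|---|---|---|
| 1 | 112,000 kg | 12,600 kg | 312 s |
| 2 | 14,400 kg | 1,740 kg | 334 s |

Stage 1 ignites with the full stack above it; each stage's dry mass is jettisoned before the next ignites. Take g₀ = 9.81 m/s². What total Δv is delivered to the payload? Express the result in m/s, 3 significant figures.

Ignition mass of stage 1 = 112,000+12,600 + 14,400+1,740 + 3,640 = 144,380 kg.
Stage 1: m₀ = 144,380 kg, m_f = 144,380 − 112,000 = 32,380 kg; Δv = 312×9.81×ln(4.459) = 3060.7×1.4949 ≈ 4575 m/s.
Stage 2: m₀ = 19,780 kg, m_f = 19,780 − 14,400 = 5,380 kg; Δv = 334×9.81×ln(3.677) = 3276.5×1.3020 ≈ 4266 m/s.
Total Δv = 4575 + 4266 = 8841 m/s.

Δv ≈ 8840 m/s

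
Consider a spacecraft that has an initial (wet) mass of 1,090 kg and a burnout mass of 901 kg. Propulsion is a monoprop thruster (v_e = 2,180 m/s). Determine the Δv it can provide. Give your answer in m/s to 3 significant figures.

Δv ≈ 415 m/s

Rocket equation: Δv = v_e · ln(m₀/m_f) = 2180.0 × ln(1.21) = 2180.0 × 0.1904 ≈ 415.1 m/s.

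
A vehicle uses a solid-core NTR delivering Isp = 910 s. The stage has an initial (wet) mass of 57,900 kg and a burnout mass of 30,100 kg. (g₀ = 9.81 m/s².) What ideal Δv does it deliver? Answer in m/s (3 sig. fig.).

Δv ≈ 5840 m/s

v_e = Isp · g₀ = 910 × 9.81 = 8927.1 m/s.
From the ideal rocket equation, Δv = v_e · ln(m₀/m_f) = 8927.1 × ln(1.924) = 8927.1 × 0.6542 ≈ 5840.0 m/s.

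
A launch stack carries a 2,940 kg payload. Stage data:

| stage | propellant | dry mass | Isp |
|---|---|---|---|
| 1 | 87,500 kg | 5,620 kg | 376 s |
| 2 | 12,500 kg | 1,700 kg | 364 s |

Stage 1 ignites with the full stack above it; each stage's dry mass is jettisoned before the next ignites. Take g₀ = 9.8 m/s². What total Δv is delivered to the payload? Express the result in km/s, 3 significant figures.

Δv ≈ 10.5 km/s

Ignition mass of stage 1 = 87,500+5,620 + 12,500+1,700 + 2,940 = 110,260 kg.
Stage 1: m₀ = 110,260 kg, m_f = 110,260 − 87,500 = 22,760 kg; Δv = 376×9.8×ln(4.844) = 3684.8×1.5778 ≈ 5814 m/s.
Stage 2: m₀ = 17,140 kg, m_f = 17,140 − 12,500 = 4,640 kg; Δv = 364×9.8×ln(3.694) = 3567.2×1.3067 ≈ 4661 m/s.
Total Δv = 5814 + 4661 = 10475 m/s.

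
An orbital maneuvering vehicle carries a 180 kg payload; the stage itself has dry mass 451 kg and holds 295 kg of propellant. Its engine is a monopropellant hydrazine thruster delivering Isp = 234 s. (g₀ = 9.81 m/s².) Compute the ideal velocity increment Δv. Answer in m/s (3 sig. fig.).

v_e = Isp · g₀ = 234 × 9.81 = 2295.5 m/s.
m₀ = payload + dry + propellant = 180 + 451 + 295 = 926 kg.
m_f = payload + dry = 180 + 451 = 631 kg.
Δv = v_e · ln(m₀/m_f) = 2295.5 × ln(1.468) = 2295.5 × 0.3836 ≈ 880.5 m/s.

Δv ≈ 880 m/s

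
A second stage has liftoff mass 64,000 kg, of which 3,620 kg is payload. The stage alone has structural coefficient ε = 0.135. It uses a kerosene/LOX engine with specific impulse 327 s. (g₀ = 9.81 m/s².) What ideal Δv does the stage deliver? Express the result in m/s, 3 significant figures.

Δv ≈ 5430 m/s

Stage wet mass = m₀ − payload = 64,000 − 3,620 = 60,380 kg.
Stage dry mass = ε × stage wet mass = 0.135 × 60,380 = 8,151.3 kg.
Burnout mass m_f = stage dry + payload = 8,151.3 + 3,620 = 11,771.3 kg.
v_e = Isp · g₀ = 327 × 9.81 = 3207.9 m/s.
Rocket equation: Δv = v_e · ln(64,000/11,771.3) = 3207.9 × ln(5.437) = 3207.9 × 1.6932 ≈ 5432 m/s.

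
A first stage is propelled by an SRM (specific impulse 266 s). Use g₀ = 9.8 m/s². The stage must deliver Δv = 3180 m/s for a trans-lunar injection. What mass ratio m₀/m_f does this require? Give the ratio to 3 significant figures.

mass ratio ≈ 3.39

v_e = Isp · g₀ = 266 × 9.8 = 2606.8 m/s.
Rocket equation: m₀/m_f = exp(Δv / v_e) = exp(3180 / 2606.8) = exp(1.2199) = 3.3868.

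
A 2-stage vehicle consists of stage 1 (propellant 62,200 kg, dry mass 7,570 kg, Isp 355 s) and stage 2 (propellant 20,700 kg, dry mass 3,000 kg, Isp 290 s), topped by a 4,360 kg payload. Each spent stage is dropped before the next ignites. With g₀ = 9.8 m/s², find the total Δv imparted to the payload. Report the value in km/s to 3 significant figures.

Ignition mass of stage 1 = 62,200+7,570 + 20,700+3,000 + 4,360 = 97,830 kg.
Stage 1: m₀ = 97,830 kg, m_f = 97,830 − 62,200 = 35,630 kg; Δv = 355×9.8×ln(2.746) = 3479.0×1.0100 ≈ 3514 m/s.
Stage 2: m₀ = 28,060 kg, m_f = 28,060 − 20,700 = 7,360 kg; Δv = 290×9.8×ln(3.812) = 2842.0×1.3383 ≈ 3803 m/s.
Total Δv = 3514 + 3803 = 7317 m/s.

Δv ≈ 7.32 km/s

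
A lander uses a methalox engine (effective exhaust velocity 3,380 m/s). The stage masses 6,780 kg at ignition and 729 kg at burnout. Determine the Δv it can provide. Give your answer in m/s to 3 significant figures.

Δv ≈ 7540 m/s

Using Δv = v_e ln(m₀/m_f): Δv = v_e · ln(m₀/m_f) = 3380.0 × ln(9.3) = 3380.0 × 2.2301 ≈ 7537.6 m/s.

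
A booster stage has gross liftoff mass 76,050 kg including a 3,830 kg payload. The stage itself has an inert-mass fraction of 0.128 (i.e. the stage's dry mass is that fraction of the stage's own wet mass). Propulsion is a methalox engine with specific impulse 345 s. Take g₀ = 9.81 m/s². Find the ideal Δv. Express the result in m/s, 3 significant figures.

Stage wet mass = m₀ − payload = 76,050 − 3,830 = 72,220 kg.
Stage dry mass = ε × stage wet mass = 0.128 × 72,220 = 9,244.16 kg.
Burnout mass m_f = stage dry + payload = 9,244.16 + 3,830 = 13,074.16 kg.
v_e = Isp · g₀ = 345 × 9.81 = 3384.5 m/s.
Rocket equation: Δv = v_e · ln(76,050/13,074.16) = 3384.5 × ln(5.817) = 3384.5 × 1.7608 ≈ 5959 m/s.

Δv ≈ 5960 m/s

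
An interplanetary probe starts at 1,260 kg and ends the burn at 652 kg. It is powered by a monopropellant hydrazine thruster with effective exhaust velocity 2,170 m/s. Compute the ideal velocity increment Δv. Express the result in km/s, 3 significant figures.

Δv ≈ 1.43 km/s

Δv = v_e · ln(m₀/m_f) = 2170.0 × ln(1.933) = 2170.0 × 0.6588 ≈ 1429.6 m/s.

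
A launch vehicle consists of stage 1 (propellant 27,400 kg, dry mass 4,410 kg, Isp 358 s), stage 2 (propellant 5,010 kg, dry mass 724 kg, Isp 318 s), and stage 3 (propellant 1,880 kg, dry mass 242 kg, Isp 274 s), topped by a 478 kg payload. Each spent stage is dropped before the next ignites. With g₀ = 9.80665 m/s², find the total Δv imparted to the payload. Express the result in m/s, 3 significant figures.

Ignition mass of stage 1 = 27,400+4,410 + 5,010+724 + 1,880+242 + 478 = 40,144 kg.
Stage 1: m₀ = 40,144 kg, m_f = 40,144 − 27,400 = 12,744 kg; Δv = 358×9.80665×ln(3.15) = 3510.8×1.1474 ≈ 4028 m/s.
Stage 2: m₀ = 8,334 kg, m_f = 8,334 − 5,010 = 3,324 kg; Δv = 318×9.80665×ln(2.507) = 3118.5×0.9192 ≈ 2866 m/s.
Stage 3: m₀ = 2,600 kg, m_f = 2,600 − 1,880 = 720 kg; Δv = 274×9.80665×ln(3.611) = 2687.0×1.2840 ≈ 3450 m/s.
Total Δv = 4028 + 2866 + 3450 = 10344 m/s.

Δv ≈ 10300 m/s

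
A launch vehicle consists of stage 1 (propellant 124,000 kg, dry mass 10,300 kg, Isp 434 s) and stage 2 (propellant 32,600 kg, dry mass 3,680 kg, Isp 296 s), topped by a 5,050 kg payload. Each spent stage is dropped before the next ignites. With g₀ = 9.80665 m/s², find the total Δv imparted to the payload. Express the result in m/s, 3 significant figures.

Ignition mass of stage 1 = 124,000+10,300 + 32,600+3,680 + 5,050 = 175,630 kg.
Stage 1: m₀ = 175,630 kg, m_f = 175,630 − 124,000 = 51,630 kg; Δv = 434×9.80665×ln(3.402) = 4256.1×1.2243 ≈ 5211 m/s.
Stage 2: m₀ = 41,330 kg, m_f = 41,330 − 32,600 = 8,730 kg; Δv = 296×9.80665×ln(4.734) = 2902.8×1.5548 ≈ 4513 m/s.
Total Δv = 5211 + 4513 = 9724 m/s.

Δv ≈ 9720 m/s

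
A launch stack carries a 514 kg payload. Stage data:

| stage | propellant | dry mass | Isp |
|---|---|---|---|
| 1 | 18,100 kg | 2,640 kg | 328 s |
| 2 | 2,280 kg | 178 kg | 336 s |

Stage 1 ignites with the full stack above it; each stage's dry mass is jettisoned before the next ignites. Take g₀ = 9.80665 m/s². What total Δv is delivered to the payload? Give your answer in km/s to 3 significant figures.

Ignition mass of stage 1 = 18,100+2,640 + 2,280+178 + 514 = 23,712 kg.
Stage 1: m₀ = 23,712 kg, m_f = 23,712 − 18,100 = 5,612 kg; Δv = 328×9.80665×ln(4.225) = 3216.6×1.4411 ≈ 4635 m/s.
Stage 2: m₀ = 2,972 kg, m_f = 2,972 − 2,280 = 692 kg; Δv = 336×9.80665×ln(4.295) = 3295.0×1.4574 ≈ 4802 m/s.
Total Δv = 4635 + 4802 = 9437 m/s.

Δv ≈ 9.44 km/s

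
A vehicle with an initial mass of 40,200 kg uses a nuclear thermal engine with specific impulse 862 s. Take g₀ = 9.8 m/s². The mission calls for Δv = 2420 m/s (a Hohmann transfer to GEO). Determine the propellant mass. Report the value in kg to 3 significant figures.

propellant mass ≈ 10000 kg

v_e = Isp · g₀ = 862 × 9.8 = 8447.6 m/s.
m₀/m_f = exp(Δv / v_e) = exp(2420 / 8447.6) = exp(0.2865) = 1.3317.
m_f = 40,200 / 1.3317 = 30,187 kg, so propellant = m₀ − m_f = 40,200 − 30,187 = 10,013 kg.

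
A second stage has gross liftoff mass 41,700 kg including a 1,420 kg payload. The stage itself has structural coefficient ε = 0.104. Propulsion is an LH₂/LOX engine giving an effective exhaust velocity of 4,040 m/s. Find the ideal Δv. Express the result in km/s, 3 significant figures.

Stage wet mass = m₀ − payload = 41,700 − 1,420 = 40,280 kg.
Stage dry mass = ε × stage wet mass = 0.104 × 40,280 = 4,189.12 kg.
Burnout mass m_f = stage dry + payload = 4,189.12 + 1,420 = 5,609.12 kg.
By the Tsiolkovsky rocket equation, Δv = v_e · ln(41,700/5,609.12) = 4040.0 × ln(7.434) = 4040.0 × 2.0061 ≈ 8105 m/s.

Δv ≈ 8.10 km/s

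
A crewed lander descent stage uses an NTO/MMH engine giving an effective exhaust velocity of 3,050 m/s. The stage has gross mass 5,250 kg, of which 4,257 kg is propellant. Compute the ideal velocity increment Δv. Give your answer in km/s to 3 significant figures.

Δv ≈ 5.08 km/s

m_f = m₀ − m_prop = 5,250 − 4,257 = 993 kg.
Using Δv = v_e ln(m₀/m_f): Δv = v_e · ln(m₀/m_f) = 3050.0 × ln(5.287) = 3050.0 × 1.6653 ≈ 5079.0 m/s.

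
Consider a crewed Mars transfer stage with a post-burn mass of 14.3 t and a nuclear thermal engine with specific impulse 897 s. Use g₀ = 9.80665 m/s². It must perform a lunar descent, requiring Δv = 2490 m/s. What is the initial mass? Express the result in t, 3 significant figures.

initial mass ≈ 19.0 t

v_e = Isp · g₀ = 897 × 9.80665 = 8796.6 m/s.
m₀/m_f = exp(Δv / v_e) = exp(2490 / 8796.6) = exp(0.2831) = 1.3272.
m₀ = m_f × 1.3272 = 14.3 × 1.3272 = 18.979 t.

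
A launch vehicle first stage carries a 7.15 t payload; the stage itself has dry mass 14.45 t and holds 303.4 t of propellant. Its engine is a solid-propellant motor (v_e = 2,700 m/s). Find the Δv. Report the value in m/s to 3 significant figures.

Δv ≈ 7320 m/s

m₀ = payload + dry + propellant = 7.15 + 14.45 + 303.4 = 325 t.
m_f = payload + dry = 7.15 + 14.45 = 21.6 t.
Rocket equation: Δv = v_e · ln(m₀/m_f) = 2700.0 × ln(15.05) = 2700.0 × 2.7111 ≈ 7320.1 m/s.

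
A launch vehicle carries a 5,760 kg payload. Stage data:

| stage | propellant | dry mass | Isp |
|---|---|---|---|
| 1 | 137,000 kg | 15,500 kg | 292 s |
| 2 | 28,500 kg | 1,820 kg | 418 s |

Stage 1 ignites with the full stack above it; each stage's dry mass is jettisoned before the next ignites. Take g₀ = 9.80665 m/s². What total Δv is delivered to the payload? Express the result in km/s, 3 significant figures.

Δv ≈ 10.1 km/s

Ignition mass of stage 1 = 137,000+15,500 + 28,500+1,820 + 5,760 = 188,580 kg.
Stage 1: m₀ = 188,580 kg, m_f = 188,580 − 137,000 = 51,580 kg; Δv = 292×9.80665×ln(3.656) = 2863.5×1.2964 ≈ 3712 m/s.
Stage 2: m₀ = 36,080 kg, m_f = 36,080 − 28,500 = 7,580 kg; Δv = 418×9.80665×ln(4.76) = 4099.2×1.5602 ≈ 6396 m/s.
Total Δv = 3712 + 6396 = 10108 m/s.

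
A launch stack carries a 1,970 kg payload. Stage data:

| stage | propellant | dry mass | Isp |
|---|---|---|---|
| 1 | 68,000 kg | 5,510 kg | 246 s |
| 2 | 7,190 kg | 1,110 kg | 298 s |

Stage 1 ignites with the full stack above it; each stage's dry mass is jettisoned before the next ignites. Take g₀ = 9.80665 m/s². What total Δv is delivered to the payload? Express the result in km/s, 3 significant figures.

Δv ≈ 7.55 km/s

Ignition mass of stage 1 = 68,000+5,510 + 7,190+1,110 + 1,970 = 83,780 kg.
Stage 1: m₀ = 83,780 kg, m_f = 83,780 − 68,000 = 15,780 kg; Δv = 246×9.80665×ln(5.309) = 2412.4×1.6695 ≈ 4027 m/s.
Stage 2: m₀ = 10,270 kg, m_f = 10,270 − 7,190 = 3,080 kg; Δv = 298×9.80665×ln(3.334) = 2922.4×1.2043 ≈ 3519 m/s.
Total Δv = 4027 + 3519 = 7546 m/s.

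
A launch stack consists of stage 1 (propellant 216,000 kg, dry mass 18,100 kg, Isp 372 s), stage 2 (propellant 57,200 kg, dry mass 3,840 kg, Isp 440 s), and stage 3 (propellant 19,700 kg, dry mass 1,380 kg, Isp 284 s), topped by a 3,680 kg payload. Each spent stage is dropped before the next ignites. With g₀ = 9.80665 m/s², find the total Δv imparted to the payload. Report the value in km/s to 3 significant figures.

Δv ≈ 13.3 km/s

Ignition mass of stage 1 = 216,000+18,100 + 57,200+3,840 + 19,700+1,380 + 3,680 = 319,900 kg.
Stage 1: m₀ = 319,900 kg, m_f = 319,900 − 216,000 = 103,900 kg; Δv = 372×9.80665×ln(3.079) = 3648.1×1.1246 ≈ 4103 m/s.
Stage 2: m₀ = 85,800 kg, m_f = 85,800 − 57,200 = 28,600 kg; Δv = 440×9.80665×ln(3) = 4314.9×1.0986 ≈ 4740 m/s.
Stage 3: m₀ = 24,760 kg, m_f = 24,760 − 19,700 = 5,060 kg; Δv = 284×9.80665×ln(4.893) = 2785.1×1.5879 ≈ 4422 m/s.
Total Δv = 4103 + 4740 + 4422 = 13265 m/s.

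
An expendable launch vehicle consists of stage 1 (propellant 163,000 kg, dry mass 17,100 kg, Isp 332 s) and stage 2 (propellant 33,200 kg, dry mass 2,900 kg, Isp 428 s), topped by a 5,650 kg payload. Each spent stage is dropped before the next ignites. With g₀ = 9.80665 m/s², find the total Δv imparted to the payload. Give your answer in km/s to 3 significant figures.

Δv ≈ 11.0 km/s

Ignition mass of stage 1 = 163,000+17,100 + 33,200+2,900 + 5,650 = 221,850 kg.
Stage 1: m₀ = 221,850 kg, m_f = 221,850 − 163,000 = 58,850 kg; Δv = 332×9.80665×ln(3.77) = 3255.8×1.3270 ≈ 4320 m/s.
Stage 2: m₀ = 41,750 kg, m_f = 41,750 − 33,200 = 8,550 kg; Δv = 428×9.80665×ln(4.883) = 4197.2×1.5858 ≈ 6656 m/s.
Total Δv = 4320 + 6656 = 10976 m/s.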